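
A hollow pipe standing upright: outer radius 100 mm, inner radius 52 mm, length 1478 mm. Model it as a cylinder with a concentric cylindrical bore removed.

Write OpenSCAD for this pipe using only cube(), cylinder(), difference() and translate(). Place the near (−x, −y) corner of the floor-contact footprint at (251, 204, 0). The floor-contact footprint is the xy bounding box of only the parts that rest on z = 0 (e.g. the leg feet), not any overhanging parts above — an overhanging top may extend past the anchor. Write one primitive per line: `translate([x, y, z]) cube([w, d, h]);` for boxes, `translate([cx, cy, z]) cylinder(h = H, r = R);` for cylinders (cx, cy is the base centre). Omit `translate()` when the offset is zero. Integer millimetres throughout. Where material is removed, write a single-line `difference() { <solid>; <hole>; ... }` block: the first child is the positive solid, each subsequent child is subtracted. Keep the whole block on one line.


difference() { translate([351, 304, 0]) cylinder(h = 1478, r = 100); translate([351, 304, 0]) cylinder(h = 1478, r = 52); }


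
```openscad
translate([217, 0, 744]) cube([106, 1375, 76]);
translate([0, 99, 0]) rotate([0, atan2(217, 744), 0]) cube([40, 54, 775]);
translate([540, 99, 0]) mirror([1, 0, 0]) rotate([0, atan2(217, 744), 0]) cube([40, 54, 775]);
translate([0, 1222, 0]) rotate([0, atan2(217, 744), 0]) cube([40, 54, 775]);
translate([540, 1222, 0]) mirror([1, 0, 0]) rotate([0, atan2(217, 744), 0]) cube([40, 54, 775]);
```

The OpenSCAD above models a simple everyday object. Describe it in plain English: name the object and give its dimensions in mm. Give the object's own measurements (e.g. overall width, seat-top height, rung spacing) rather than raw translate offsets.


A sawhorse. A 106×1375×76 mm beam (x, y, z) sits on two A-frame leg pairs. Each pair is two raked legs of 40×54 mm section (54 mm along y) splaying symmetrically in x. Each leg rises 744 mm vertically over 217 mm of horizontal reach and is 775 mm long along its own axis. Every leg's outer bottom edge rests on the floor and its outer top edge meets a bottom edge of the beam — the left legs (tilting toward +x) meet the beam's −x bottom edge, the right legs (their mirror images, tilting toward −x) meet its +x bottom edge — so the leg tops tuck under the beam, the beam's underside is 744 mm above the floor, and the feet are 540 mm apart outside-to-outside with the beam centred between them. The two leg pairs are set in 99 mm from either end of the beam.


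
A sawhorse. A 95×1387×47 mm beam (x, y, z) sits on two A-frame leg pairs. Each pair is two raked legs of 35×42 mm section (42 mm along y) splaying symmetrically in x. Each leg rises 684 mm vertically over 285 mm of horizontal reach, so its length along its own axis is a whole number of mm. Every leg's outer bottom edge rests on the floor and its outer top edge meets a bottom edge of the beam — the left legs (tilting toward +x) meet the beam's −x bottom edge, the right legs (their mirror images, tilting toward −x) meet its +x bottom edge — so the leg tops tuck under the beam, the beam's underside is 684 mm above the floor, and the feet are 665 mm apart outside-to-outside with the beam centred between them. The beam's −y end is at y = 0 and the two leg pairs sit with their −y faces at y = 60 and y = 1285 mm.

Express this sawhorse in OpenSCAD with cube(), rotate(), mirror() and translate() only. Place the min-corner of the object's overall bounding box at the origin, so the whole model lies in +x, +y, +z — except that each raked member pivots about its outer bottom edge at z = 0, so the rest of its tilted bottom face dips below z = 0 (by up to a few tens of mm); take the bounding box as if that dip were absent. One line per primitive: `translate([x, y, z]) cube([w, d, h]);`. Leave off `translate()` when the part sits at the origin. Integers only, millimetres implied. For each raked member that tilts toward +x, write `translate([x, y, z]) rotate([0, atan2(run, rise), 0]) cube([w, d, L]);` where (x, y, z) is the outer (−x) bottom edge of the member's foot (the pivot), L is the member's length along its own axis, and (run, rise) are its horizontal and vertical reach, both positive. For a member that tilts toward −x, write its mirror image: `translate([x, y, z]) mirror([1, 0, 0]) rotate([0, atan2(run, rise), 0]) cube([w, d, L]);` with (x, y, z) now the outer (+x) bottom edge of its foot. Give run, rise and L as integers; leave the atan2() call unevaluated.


translate([285, 0, 684]) cube([95, 1387, 47]);
translate([0, 60, 0]) rotate([0, atan2(285, 684), 0]) cube([35, 42, 741]);
translate([665, 60, 0]) mirror([1, 0, 0]) rotate([0, atan2(285, 684), 0]) cube([35, 42, 741]);
translate([0, 1285, 0]) rotate([0, atan2(285, 684), 0]) cube([35, 42, 741]);
translate([665, 1285, 0]) mirror([1, 0, 0]) rotate([0, atan2(285, 684), 0]) cube([35, 42, 741]);


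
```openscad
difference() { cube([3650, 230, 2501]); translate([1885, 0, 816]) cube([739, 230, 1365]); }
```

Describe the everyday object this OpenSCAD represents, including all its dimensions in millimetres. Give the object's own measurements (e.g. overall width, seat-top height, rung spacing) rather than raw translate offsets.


A wall 3650 mm long (x), 230 mm thick (y), 2501 mm tall, with a rectangular window opening cut through it. The opening is 739 mm wide and 1365 mm tall; its sill is at z = 816 mm and its near (−x) edge is 1885 mm from the wall's −x end. The opening passes through the full wall thickness.


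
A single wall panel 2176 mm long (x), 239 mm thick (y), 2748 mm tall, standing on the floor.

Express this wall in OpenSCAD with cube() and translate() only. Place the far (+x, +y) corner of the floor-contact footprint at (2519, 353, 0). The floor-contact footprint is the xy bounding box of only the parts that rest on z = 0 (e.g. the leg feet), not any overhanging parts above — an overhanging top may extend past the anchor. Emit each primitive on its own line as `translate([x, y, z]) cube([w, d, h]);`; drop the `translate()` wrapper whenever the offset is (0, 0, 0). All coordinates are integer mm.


translate([343, 114, 0]) cube([2176, 239, 2748]);


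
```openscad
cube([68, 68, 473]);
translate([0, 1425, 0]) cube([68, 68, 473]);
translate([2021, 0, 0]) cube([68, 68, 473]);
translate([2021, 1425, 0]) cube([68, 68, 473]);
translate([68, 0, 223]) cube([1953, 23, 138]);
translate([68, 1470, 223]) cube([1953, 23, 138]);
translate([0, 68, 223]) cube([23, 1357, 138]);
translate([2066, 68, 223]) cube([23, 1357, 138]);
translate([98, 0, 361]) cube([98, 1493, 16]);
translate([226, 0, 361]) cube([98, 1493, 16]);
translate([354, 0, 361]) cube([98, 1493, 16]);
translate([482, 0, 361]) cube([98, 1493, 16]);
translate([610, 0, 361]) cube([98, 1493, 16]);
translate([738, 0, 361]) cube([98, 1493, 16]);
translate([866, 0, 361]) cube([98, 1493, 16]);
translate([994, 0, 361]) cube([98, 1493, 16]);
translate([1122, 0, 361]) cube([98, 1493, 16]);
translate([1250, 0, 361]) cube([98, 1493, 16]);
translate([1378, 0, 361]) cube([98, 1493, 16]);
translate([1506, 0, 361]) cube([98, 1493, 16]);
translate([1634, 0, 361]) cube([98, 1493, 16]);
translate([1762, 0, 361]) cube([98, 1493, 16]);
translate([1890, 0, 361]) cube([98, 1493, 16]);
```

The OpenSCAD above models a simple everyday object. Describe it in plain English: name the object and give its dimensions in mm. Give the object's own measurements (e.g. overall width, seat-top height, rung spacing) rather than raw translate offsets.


A bed frame 2089 mm long (x) by 1493 mm wide (y). Four 68×68 mm corner posts, 473 mm tall, at the corners of the footprint. Four rails of 23 mm thickness and 138 mm height run between adjacent posts with their undersides at z = 223 mm, their outer faces flush with the outside of the frame (the two x-running rails run between the posts' inner faces; the two y-running rails run between the posts' inner faces). 15 slats, each 98 mm wide (x) and 16 mm thick, lie across the top of the two x-running rails, running the full 1493 mm width of the frame in y; along x they sit between the end posts with a 30 mm gap after the −x posts and between neighbouring slats, leaving 33 mm before the +x posts.


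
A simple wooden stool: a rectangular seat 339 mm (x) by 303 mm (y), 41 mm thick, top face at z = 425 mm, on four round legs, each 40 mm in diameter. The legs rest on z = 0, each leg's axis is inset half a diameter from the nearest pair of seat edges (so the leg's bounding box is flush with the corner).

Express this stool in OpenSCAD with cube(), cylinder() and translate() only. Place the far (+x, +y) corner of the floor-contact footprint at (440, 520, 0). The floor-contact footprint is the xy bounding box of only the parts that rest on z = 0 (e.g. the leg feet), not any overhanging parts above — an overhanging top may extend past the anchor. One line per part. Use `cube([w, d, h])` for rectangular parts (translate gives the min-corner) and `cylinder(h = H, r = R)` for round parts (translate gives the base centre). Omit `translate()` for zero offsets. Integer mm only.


translate([101, 217, 384]) cube([339, 303, 41]);
translate([121, 237, 0]) cylinder(h = 384, r = 20);
translate([420, 237, 0]) cylinder(h = 384, r = 20);
translate([121, 500, 0]) cylinder(h = 384, r = 20);
translate([420, 500, 0]) cylinder(h = 384, r = 20);


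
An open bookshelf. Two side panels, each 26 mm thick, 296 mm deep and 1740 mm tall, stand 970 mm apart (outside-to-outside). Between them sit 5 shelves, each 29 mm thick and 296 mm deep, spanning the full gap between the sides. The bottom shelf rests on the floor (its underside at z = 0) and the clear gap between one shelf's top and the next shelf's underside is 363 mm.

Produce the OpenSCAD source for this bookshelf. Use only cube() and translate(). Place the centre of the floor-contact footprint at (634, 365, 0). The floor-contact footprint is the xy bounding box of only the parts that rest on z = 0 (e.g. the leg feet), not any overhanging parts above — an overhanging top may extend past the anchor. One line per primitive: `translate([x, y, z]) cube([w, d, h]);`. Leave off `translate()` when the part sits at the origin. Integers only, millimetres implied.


translate([149, 217, 0]) cube([26, 296, 1740]);
translate([1093, 217, 0]) cube([26, 296, 1740]);
translate([175, 217, 0]) cube([918, 296, 29]);
translate([175, 217, 392]) cube([918, 296, 29]);
translate([175, 217, 784]) cube([918, 296, 29]);
translate([175, 217, 1176]) cube([918, 296, 29]);
translate([175, 217, 1568]) cube([918, 296, 29]);


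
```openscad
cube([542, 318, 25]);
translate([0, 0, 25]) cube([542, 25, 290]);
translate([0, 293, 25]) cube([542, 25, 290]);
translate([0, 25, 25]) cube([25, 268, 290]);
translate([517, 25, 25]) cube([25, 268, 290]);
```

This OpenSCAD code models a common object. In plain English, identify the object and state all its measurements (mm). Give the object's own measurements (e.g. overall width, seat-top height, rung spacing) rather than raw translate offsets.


An open-topped rectangular box: outside dimensions 542×318×315 mm, with a uniform wall and base thickness of 25 mm. The base is a full 542×318 slab on the floor; four walls sit on top of the base. The front and back walls (the −y and +y sides) span the full width; the two side walls fit between them.


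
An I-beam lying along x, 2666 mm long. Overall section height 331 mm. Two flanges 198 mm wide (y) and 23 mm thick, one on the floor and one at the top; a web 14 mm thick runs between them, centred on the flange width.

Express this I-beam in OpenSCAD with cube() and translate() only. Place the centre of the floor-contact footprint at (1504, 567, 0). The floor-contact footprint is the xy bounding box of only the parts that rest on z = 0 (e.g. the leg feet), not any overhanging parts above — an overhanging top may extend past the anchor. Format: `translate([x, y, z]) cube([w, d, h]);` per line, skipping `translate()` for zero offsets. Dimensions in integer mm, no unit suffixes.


translate([171, 468, 0]) cube([2666, 198, 23]);
translate([171, 560, 23]) cube([2666, 14, 285]);
translate([171, 468, 308]) cube([2666, 198, 23]);


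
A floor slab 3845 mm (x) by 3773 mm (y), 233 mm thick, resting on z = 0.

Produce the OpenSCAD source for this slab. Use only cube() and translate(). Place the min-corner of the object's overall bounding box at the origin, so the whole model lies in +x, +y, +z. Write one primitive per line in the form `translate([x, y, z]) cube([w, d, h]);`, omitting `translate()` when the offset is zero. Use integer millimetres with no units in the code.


cube([3845, 3773, 233]);


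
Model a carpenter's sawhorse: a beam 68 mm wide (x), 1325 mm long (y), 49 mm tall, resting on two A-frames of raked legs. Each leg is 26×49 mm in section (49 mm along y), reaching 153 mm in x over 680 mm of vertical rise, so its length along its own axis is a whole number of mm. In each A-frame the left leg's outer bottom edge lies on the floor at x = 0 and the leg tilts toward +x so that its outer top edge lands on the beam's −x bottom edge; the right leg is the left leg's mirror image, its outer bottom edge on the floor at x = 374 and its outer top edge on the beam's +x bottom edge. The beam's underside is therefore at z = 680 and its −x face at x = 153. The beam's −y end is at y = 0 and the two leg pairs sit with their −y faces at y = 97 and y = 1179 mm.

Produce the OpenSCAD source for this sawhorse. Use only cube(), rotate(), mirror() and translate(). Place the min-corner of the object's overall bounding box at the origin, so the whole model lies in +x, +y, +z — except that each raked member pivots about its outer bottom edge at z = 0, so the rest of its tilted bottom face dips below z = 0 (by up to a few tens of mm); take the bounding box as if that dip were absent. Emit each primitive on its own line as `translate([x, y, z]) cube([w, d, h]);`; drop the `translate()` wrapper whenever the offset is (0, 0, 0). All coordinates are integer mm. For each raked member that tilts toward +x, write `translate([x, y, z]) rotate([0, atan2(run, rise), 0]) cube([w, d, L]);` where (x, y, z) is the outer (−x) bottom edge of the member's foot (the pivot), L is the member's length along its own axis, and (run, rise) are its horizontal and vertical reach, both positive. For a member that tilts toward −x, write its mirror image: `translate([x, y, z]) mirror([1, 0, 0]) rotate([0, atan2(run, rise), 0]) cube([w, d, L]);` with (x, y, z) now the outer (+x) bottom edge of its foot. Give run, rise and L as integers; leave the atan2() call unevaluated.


// leg length = √(153² + 680²) = 697
// right-leg outer foot x = 2·153 + 68 = 374
// beam min-corner = (153, 0, 680)
translate([153, 0, 680]) cube([68, 1325, 49]);
translate([0, 97, 0]) rotate([0, atan2(153, 680), 0]) cube([26, 49, 697]);
translate([374, 97, 0]) mirror([1, 0, 0]) rotate([0, atan2(153, 680), 0]) cube([26, 49, 697]);
translate([0, 1179, 0]) rotate([0, atan2(153, 680), 0]) cube([26, 49, 697]);
translate([374, 1179, 0]) mirror([1, 0, 0]) rotate([0, atan2(153, 680), 0]) cube([26, 49, 697]);


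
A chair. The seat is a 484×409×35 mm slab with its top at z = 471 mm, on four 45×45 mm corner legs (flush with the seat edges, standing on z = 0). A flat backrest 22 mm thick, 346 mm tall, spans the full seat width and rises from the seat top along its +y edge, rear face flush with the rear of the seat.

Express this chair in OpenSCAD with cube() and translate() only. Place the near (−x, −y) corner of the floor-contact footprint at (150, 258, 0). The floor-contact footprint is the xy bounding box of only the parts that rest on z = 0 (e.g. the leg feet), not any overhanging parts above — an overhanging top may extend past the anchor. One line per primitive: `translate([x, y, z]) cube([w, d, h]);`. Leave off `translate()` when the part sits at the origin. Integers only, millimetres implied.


// leg_h = 471 - 35 = 436
translate([150, 258, 436]) cube([484, 409, 35]);
translate([150, 258, 0]) cube([45, 45, 436]);
translate([589, 258, 0]) cube([45, 45, 436]);
translate([150, 622, 0]) cube([45, 45, 436]);
translate([589, 622, 0]) cube([45, 45, 436]);
translate([150, 645, 471]) cube([484, 22, 346]);


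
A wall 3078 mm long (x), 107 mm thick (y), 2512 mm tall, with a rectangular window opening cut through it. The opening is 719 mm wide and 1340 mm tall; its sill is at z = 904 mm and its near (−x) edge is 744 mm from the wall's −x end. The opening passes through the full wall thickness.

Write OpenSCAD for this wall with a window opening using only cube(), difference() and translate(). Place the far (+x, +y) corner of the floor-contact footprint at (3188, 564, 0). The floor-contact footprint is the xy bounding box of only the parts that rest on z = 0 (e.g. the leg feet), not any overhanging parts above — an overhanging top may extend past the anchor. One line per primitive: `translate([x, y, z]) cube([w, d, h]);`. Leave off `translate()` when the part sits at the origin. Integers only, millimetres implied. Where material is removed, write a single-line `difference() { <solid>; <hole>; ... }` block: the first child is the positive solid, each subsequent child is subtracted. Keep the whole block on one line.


difference() { translate([110, 457, 0]) cube([3078, 107, 2512]); translate([854, 457, 904]) cube([719, 107, 1340]); }


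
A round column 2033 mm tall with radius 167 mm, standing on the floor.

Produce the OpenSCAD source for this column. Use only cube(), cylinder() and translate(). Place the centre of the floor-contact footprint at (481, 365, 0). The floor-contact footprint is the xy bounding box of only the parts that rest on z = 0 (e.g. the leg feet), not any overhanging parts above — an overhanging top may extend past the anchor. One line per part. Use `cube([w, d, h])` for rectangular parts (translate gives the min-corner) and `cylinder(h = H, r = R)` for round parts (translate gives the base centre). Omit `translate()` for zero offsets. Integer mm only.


translate([481, 365, 0]) cylinder(h = 2033, r = 167);


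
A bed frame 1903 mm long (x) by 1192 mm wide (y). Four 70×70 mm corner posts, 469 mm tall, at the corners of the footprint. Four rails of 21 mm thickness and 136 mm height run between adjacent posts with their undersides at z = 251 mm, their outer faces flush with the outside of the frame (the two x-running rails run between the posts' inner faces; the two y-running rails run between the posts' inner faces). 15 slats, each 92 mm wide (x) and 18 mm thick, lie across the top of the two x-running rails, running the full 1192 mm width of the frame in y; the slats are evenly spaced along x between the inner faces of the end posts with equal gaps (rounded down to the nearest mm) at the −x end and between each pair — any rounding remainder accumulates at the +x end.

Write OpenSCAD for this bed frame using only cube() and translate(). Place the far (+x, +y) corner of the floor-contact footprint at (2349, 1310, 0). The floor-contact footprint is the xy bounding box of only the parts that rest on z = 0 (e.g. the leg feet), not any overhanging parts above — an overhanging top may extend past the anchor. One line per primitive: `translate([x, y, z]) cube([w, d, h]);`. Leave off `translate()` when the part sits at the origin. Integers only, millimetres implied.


translate([446, 118, 0]) cube([70, 70, 469]);
translate([446, 1240, 0]) cube([70, 70, 469]);
translate([2279, 118, 0]) cube([70, 70, 469]);
translate([2279, 1240, 0]) cube([70, 70, 469]);
translate([516, 118, 251]) cube([1763, 21, 136]);
translate([516, 1289, 251]) cube([1763, 21, 136]);
translate([446, 188, 251]) cube([21, 1052, 136]);
translate([2328, 188, 251]) cube([21, 1052, 136]);
translate([539, 118, 387]) cube([92, 1192, 18]);
translate([654, 118, 387]) cube([92, 1192, 18]);
translate([769, 118, 387]) cube([92, 1192, 18]);
translate([884, 118, 387]) cube([92, 1192, 18]);
translate([999, 118, 387]) cube([92, 1192, 18]);
translate([1114, 118, 387]) cube([92, 1192, 18]);
translate([1229, 118, 387]) cube([92, 1192, 18]);
translate([1344, 118, 387]) cube([92, 1192, 18]);
translate([1459, 118, 387]) cube([92, 1192, 18]);
translate([1574, 118, 387]) cube([92, 1192, 18]);
translate([1689, 118, 387]) cube([92, 1192, 18]);
translate([1804, 118, 387]) cube([92, 1192, 18]);
translate([1919, 118, 387]) cube([92, 1192, 18]);
translate([2034, 118, 387]) cube([92, 1192, 18]);
translate([2149, 118, 387]) cube([92, 1192, 18]);


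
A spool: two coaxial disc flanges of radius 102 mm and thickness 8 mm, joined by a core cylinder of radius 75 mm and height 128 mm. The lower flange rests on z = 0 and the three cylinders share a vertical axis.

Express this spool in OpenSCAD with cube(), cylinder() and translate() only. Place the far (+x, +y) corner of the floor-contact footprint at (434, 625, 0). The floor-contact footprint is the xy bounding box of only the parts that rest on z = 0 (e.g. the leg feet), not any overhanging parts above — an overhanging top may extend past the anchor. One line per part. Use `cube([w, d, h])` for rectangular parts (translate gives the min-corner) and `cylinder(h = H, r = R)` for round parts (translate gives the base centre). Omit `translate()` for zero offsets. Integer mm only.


translate([332, 523, 0]) cylinder(h = 8, r = 102);
translate([332, 523, 8]) cylinder(h = 128, r = 75);
translate([332, 523, 136]) cylinder(h = 8, r = 102);


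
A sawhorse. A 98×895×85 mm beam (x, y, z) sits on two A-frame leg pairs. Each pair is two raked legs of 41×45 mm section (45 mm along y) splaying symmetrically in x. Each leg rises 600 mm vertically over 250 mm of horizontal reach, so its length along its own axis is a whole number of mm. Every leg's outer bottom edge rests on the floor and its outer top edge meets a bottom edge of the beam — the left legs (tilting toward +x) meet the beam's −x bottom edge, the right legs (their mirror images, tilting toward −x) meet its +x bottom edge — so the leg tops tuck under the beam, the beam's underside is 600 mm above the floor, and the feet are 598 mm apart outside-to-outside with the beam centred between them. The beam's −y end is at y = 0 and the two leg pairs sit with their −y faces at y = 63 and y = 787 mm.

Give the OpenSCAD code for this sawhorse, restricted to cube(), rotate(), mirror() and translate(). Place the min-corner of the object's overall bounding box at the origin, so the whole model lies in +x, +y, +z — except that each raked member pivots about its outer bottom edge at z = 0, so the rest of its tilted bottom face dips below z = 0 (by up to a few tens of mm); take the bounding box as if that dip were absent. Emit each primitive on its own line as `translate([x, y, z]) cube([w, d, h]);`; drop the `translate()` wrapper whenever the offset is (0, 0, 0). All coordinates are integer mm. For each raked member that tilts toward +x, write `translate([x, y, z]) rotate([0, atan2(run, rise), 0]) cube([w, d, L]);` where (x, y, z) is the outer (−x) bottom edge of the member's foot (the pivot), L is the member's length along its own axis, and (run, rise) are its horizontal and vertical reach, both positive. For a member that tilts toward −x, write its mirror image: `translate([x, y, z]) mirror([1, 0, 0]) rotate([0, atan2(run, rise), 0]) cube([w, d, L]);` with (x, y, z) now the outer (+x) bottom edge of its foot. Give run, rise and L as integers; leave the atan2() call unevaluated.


// leg length = √(250² + 600²) = 650
// right-leg outer foot x = 2·250 + 98 = 598
// beam min-corner = (250, 0, 600)
translate([250, 0, 600]) cube([98, 895, 85]);
translate([0, 63, 0]) rotate([0, atan2(250, 600), 0]) cube([41, 45, 650]);
translate([598, 63, 0]) mirror([1, 0, 0]) rotate([0, atan2(250, 600), 0]) cube([41, 45, 650]);
translate([0, 787, 0]) rotate([0, atan2(250, 600), 0]) cube([41, 45, 650]);
translate([598, 787, 0]) mirror([1, 0, 0]) rotate([0, atan2(250, 600), 0]) cube([41, 45, 650]);


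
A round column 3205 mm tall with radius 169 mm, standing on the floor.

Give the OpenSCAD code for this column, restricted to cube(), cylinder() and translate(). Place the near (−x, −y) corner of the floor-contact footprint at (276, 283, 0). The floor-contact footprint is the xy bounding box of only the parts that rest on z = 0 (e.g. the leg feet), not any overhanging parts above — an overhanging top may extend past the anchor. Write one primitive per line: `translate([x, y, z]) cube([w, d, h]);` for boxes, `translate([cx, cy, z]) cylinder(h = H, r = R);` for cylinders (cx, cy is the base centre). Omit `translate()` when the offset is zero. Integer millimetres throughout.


translate([445, 452, 0]) cylinder(h = 3205, r = 169);


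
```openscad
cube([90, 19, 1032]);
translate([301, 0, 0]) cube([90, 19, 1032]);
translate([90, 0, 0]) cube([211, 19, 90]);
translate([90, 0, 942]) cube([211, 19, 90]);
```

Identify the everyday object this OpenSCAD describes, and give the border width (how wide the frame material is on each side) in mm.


A picture frame. The border width is 90 mm.

Four thin pieces enclosing a rectangular opening — a picture frame. The two full-height stiles are 1032 mm tall; the top rail sits at z = 942 and is 90 mm tall, so the border above the opening is 1032 − 942 = 90 mm, matching the stile x-width.


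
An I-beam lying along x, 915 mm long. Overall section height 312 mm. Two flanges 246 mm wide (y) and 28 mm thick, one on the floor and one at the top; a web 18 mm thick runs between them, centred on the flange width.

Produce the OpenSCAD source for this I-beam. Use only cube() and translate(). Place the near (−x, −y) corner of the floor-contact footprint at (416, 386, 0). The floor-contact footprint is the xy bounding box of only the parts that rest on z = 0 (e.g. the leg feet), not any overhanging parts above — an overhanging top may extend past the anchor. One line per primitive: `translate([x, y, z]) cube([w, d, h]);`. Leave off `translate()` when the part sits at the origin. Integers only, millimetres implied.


translate([416, 386, 0]) cube([915, 246, 28]);
translate([416, 500, 28]) cube([915, 18, 256]);
translate([416, 386, 284]) cube([915, 246, 28]);


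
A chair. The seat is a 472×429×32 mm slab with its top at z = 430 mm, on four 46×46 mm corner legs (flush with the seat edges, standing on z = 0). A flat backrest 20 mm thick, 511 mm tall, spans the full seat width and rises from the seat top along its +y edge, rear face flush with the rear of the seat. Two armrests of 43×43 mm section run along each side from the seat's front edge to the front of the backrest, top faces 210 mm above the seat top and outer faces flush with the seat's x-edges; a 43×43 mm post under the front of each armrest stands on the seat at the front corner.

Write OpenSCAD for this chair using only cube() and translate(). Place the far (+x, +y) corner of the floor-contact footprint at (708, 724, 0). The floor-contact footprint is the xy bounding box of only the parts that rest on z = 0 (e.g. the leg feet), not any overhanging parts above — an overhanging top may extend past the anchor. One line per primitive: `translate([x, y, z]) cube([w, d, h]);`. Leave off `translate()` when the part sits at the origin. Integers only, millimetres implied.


// leg_h = 430 - 32 = 398
// arm post h = 210 - 43 = 167
translate([236, 295, 398]) cube([472, 429, 32]);
translate([236, 295, 0]) cube([46, 46, 398]);
translate([662, 295, 0]) cube([46, 46, 398]);
translate([236, 678, 0]) cube([46, 46, 398]);
translate([662, 678, 0]) cube([46, 46, 398]);
translate([236, 704, 430]) cube([472, 20, 511]);
translate([236, 295, 597]) cube([43, 409, 43]);
translate([665, 295, 597]) cube([43, 409, 43]);
translate([236, 295, 430]) cube([43, 43, 167]);
translate([665, 295, 430]) cube([43, 43, 167]);


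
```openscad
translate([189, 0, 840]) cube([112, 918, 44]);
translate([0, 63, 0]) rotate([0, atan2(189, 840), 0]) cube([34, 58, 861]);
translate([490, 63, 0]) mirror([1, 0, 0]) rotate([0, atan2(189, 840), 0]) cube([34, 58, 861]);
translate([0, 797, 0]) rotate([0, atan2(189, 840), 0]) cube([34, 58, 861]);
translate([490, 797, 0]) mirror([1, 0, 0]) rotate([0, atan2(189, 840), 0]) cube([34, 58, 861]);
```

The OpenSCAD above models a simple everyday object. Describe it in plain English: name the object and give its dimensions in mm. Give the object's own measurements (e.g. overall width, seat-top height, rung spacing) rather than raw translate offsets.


A sawhorse. A 112×918×44 mm beam (x, y, z) sits on two A-frame leg pairs. Each pair is two raked legs of 34×58 mm section (58 mm along y) splaying symmetrically in x. Each leg rises 840 mm vertically over 189 mm of horizontal reach and is 861 mm long along its own axis. Every leg's outer bottom edge rests on the floor and its outer top edge meets a bottom edge of the beam — the left legs (tilting toward +x) meet the beam's −x bottom edge, the right legs (their mirror images, tilting toward −x) meet its +x bottom edge — so the leg tops tuck under the beam, the beam's underside is 840 mm above the floor, and the feet are 490 mm apart outside-to-outside with the beam centred between them. The two leg pairs are set in 63 mm from either end of the beam.


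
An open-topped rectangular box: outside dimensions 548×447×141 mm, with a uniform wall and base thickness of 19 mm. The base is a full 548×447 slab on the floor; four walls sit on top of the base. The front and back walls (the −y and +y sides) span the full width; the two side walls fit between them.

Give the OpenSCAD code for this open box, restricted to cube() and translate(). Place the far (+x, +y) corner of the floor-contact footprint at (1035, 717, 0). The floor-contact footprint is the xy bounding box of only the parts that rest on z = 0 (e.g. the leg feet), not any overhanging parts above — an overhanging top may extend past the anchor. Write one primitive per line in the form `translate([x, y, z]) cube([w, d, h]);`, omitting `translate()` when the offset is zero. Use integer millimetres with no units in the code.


translate([487, 270, 0]) cube([548, 447, 19]);
translate([487, 270, 19]) cube([548, 19, 122]);
translate([487, 698, 19]) cube([548, 19, 122]);
translate([487, 289, 19]) cube([19, 409, 122]);
translate([1016, 289, 19]) cube([19, 409, 122]);


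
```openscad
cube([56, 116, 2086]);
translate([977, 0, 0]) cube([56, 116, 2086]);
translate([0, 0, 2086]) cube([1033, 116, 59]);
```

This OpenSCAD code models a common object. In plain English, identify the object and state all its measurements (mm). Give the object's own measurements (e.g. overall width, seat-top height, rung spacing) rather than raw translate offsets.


A door frame. The clear opening is 921 mm wide and 2086 mm high. Two 56 mm wide jambs, 116 mm deep, stand either side of the opening from the floor to the top of the opening. A 59 mm thick head sits across the top of both jambs, spanning the full outside width of the frame.


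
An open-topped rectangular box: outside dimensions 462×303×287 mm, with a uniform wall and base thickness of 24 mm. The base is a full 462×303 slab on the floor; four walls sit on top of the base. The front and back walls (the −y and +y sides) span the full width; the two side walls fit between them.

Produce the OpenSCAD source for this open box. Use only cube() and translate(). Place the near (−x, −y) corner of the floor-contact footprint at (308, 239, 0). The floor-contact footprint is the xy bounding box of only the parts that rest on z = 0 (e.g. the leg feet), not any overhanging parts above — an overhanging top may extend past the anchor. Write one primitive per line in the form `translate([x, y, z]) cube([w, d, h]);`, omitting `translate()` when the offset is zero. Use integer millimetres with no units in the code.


translate([308, 239, 0]) cube([462, 303, 24]);
translate([308, 239, 24]) cube([462, 24, 263]);
translate([308, 518, 24]) cube([462, 24, 263]);
translate([308, 263, 24]) cube([24, 255, 263]);
translate([746, 263, 24]) cube([24, 255, 263]);


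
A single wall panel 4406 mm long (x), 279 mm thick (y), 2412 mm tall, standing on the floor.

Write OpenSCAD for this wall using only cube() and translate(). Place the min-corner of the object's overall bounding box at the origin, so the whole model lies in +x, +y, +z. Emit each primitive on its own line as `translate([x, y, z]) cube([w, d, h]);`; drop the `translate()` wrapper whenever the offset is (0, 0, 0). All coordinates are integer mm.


cube([4406, 279, 2412]);


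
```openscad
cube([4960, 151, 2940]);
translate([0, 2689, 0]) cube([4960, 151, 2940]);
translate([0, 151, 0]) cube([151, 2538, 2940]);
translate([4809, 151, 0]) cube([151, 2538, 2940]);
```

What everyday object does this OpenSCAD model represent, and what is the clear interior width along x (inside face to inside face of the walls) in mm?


A house (or room) frame. The interior width is 4658 mm.

Four 2940 mm walls enclosing a rectangle with no floor or roof — a room or house frame. Outside width is 4960 mm and wall thickness is 151 mm, so the interior width is 4960 − 2 × 151 = 4658 mm.


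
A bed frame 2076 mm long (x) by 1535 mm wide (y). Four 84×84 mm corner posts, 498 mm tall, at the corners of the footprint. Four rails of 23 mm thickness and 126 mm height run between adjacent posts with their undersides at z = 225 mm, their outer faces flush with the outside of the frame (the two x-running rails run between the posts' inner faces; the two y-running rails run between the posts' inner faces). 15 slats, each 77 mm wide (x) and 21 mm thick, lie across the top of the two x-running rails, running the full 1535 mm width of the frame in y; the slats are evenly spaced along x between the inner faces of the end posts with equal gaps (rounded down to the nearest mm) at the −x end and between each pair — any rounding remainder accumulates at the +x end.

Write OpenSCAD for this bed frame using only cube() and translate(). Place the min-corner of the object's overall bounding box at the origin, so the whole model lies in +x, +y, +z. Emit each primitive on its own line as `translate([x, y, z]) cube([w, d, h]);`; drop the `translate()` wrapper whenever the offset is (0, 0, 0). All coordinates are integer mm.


// slat z = rail_z + rail_h = 225 + 126 = 351
// slat gap = ⌊(1908 − 15·77) / 16⌋ = 47
cube([84, 84, 498]);
translate([0, 1451, 0]) cube([84, 84, 498]);
translate([1992, 0, 0]) cube([84, 84, 498]);
translate([1992, 1451, 0]) cube([84, 84, 498]);
translate([84, 0, 225]) cube([1908, 23, 126]);
translate([84, 1512, 225]) cube([1908, 23, 126]);
translate([0, 84, 225]) cube([23, 1367, 126]);
translate([2053, 84, 225]) cube([23, 1367, 126]);
translate([131, 0, 351]) cube([77, 1535, 21]);
translate([255, 0, 351]) cube([77, 1535, 21]);
translate([379, 0, 351]) cube([77, 1535, 21]);
translate([503, 0, 351]) cube([77, 1535, 21]);
translate([627, 0, 351]) cube([77, 1535, 21]);
translate([751, 0, 351]) cube([77, 1535, 21]);
translate([875, 0, 351]) cube([77, 1535, 21]);
translate([999, 0, 351]) cube([77, 1535, 21]);
translate([1123, 0, 351]) cube([77, 1535, 21]);
translate([1247, 0, 351]) cube([77, 1535, 21]);
translate([1371, 0, 351]) cube([77, 1535, 21]);
translate([1495, 0, 351]) cube([77, 1535, 21]);
translate([1619, 0, 351]) cube([77, 1535, 21]);
translate([1743, 0, 351]) cube([77, 1535, 21]);
translate([1867, 0, 351]) cube([77, 1535, 21]);


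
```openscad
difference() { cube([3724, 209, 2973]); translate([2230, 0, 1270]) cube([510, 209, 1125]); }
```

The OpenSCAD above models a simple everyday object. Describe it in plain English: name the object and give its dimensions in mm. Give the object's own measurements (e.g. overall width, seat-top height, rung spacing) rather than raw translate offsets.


A wall 3724 mm long (x), 209 mm thick (y), 2973 mm tall, with a rectangular window opening cut through it. The opening is 510 mm wide and 1125 mm tall; its sill is at z = 1270 mm and its near (−x) edge is 2230 mm from the wall's −x end. The opening passes through the full wall thickness.


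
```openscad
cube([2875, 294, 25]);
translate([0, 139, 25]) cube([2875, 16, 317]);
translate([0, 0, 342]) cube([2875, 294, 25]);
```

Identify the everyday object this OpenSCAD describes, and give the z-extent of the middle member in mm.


An I-beam. The web height is 317 mm.

Two wide flanges with a thin centred web — an I-beam. Overall 367 mm minus two 25 mm flanges gives a web of 367 − 2·25 = 317 mm.


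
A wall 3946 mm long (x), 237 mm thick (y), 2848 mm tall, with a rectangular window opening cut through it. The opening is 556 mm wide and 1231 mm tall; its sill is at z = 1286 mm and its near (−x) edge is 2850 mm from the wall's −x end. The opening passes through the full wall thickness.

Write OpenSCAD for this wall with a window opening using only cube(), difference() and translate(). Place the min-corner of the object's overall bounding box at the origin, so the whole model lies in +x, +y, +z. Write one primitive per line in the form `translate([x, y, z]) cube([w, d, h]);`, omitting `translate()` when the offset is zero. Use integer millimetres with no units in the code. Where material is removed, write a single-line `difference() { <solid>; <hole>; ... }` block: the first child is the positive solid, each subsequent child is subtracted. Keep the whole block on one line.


difference() { cube([3946, 237, 2848]); translate([2850, 0, 1286]) cube([556, 237, 1231]); }


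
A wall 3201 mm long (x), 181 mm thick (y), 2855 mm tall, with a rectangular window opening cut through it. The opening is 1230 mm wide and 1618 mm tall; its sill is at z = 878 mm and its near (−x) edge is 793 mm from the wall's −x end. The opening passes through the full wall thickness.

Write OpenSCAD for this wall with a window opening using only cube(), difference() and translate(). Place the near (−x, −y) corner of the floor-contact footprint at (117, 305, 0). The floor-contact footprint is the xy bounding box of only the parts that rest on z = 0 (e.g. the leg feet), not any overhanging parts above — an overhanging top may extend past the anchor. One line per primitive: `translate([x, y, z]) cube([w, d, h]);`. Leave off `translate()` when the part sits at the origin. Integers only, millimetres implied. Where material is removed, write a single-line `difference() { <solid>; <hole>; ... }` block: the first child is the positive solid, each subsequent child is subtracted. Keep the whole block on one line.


difference() { translate([117, 305, 0]) cube([3201, 181, 2855]); translate([910, 305, 878]) cube([1230, 181, 1618]); }


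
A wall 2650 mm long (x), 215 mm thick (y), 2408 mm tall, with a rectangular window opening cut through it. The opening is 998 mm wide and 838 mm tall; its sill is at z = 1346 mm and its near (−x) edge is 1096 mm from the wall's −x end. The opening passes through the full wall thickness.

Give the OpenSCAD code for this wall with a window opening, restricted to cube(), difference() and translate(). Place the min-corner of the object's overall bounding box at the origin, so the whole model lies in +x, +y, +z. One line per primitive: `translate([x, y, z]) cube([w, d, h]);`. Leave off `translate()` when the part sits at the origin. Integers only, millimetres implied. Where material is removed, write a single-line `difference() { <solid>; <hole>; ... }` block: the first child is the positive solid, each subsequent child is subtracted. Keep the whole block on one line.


difference() { cube([2650, 215, 2408]); translate([1096, 0, 1346]) cube([998, 215, 838]); }


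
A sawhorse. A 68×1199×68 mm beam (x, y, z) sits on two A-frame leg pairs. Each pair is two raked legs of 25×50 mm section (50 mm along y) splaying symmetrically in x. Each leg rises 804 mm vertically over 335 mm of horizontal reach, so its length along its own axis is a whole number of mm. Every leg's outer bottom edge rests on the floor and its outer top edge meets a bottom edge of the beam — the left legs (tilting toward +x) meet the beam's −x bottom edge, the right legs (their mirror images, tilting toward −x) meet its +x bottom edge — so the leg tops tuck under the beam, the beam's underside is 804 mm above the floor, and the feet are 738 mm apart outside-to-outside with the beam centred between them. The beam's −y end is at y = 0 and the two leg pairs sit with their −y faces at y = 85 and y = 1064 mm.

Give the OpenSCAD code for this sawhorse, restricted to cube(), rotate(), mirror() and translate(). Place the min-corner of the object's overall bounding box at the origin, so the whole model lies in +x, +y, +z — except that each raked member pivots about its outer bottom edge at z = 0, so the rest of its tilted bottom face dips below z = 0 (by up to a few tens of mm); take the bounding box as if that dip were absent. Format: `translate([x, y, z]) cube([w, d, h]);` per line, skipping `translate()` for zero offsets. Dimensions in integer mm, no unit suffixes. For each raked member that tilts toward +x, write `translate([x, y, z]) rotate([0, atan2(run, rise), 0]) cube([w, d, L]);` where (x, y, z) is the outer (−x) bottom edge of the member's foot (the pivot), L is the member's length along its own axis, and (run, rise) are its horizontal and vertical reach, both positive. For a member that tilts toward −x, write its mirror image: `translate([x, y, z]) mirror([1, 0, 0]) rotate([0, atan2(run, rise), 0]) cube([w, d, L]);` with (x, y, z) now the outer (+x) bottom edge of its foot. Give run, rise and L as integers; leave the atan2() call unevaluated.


// leg length = √(335² + 804²) = 871
// right-leg outer foot x = 2·335 + 68 = 738
// beam min-corner = (335, 0, 804)
translate([335, 0, 804]) cube([68, 1199, 68]);
translate([0, 85, 0]) rotate([0, atan2(335, 804), 0]) cube([25, 50, 871]);
translate([738, 85, 0]) mirror([1, 0, 0]) rotate([0, atan2(335, 804), 0]) cube([25, 50, 871]);
translate([0, 1064, 0]) rotate([0, atan2(335, 804), 0]) cube([25, 50, 871]);
translate([738, 1064, 0]) mirror([1, 0, 0]) rotate([0, atan2(335, 804), 0]) cube([25, 50, 871]);
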